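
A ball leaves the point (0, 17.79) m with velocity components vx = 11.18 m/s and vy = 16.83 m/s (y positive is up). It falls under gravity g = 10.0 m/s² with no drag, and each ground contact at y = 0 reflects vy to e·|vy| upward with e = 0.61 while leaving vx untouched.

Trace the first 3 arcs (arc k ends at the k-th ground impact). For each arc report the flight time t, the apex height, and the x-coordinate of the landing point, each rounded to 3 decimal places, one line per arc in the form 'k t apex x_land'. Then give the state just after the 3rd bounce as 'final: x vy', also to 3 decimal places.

1 4.211 31.952 47.078
2 3.084 11.890 81.558
3 1.881 4.424 102.591
final: 102.591 5.738

Arc 1: start y=17.790, vy=16.830 → t=4.211, apex=31.952, x_land=47.078, impact vy=-25.279
  bounce: vy ← 0.61·25.279 = 15.420
Arc 2: start y=0.000, vy=15.420 → t=3.084, apex=11.890, x_land=81.558, impact vy=-15.420
  bounce: vy ← 0.61·15.420 = 9.406
Arc 3: start y=0.000, vy=9.406 → t=1.881, apex=4.424, x_land=102.591, impact vy=-9.406
  bounce: vy ← 0.61·9.406 = 5.738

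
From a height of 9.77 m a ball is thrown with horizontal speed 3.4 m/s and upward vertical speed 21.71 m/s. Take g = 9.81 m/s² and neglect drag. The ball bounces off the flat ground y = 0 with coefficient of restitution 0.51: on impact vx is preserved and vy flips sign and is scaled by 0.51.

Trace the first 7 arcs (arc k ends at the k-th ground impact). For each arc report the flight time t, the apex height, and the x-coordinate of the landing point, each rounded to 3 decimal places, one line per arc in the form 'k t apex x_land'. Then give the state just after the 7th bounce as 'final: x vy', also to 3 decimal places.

1 4.838 33.793 16.449
2 2.677 8.789 25.551
3 1.365 2.286 30.194
4 0.696 0.595 32.561
5 0.355 0.155 33.769
6 0.181 0.040 34.385
7 0.092 0.010 34.699
final: 34.699 0.231

Arc 1: start y=9.770, vy=21.710 → t=4.838, apex=33.793, x_land=16.449, impact vy=-25.749
  bounce: vy ← 0.51·25.749 = 13.132
Arc 2: start y=0.000, vy=13.132 → t=2.677, apex=8.789, x_land=25.551, impact vy=-13.132
  bounce: vy ← 0.51·13.132 = 6.697
Arc 3: start y=0.000, vy=6.697 → t=1.365, apex=2.286, x_land=30.194, impact vy=-6.697
  bounce: vy ← 0.51·6.697 = 3.416
Arc 4: start y=0.000, vy=3.416 → t=0.696, apex=0.595, x_land=32.561, impact vy=-3.416
  bounce: vy ← 0.51·3.416 = 1.742
Arc 5: start y=0.000, vy=1.742 → t=0.355, apex=0.155, x_land=33.769, impact vy=-1.742
  bounce: vy ← 0.51·1.742 = 0.888
Arc 6: start y=0.000, vy=0.888 → t=0.181, apex=0.040, x_land=34.385, impact vy=-0.888
  bounce: vy ← 0.51·0.888 = 0.453
Arc 7: start y=0.000, vy=0.453 → t=0.092, apex=0.010, x_land=34.699, impact vy=-0.453
  bounce: vy ← 0.51·0.453 = 0.231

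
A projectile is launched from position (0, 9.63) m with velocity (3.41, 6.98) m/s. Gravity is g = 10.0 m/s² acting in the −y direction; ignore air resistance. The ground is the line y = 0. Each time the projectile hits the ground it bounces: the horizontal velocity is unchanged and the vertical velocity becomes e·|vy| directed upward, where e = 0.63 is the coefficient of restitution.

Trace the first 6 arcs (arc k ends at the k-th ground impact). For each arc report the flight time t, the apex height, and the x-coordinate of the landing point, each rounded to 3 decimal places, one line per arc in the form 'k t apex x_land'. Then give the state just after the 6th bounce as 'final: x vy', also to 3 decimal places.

Arc 1: start y=9.630, vy=6.980 → t=2.251, apex=12.066, x_land=7.677, impact vy=-15.534
  bounce: vy ← 0.63·15.534 = 9.787
Arc 2: start y=0.000, vy=9.787 → t=1.957, apex=4.789, x_land=14.352, impact vy=-9.787
  bounce: vy ← 0.63·9.787 = 6.166
Arc 3: start y=0.000, vy=6.166 → t=1.233, apex=1.901, x_land=18.557, impact vy=-6.166
  bounce: vy ← 0.63·6.166 = 3.884
Arc 4: start y=0.000, vy=3.884 → t=0.777, apex=0.754, x_land=21.206, impact vy=-3.884
  bounce: vy ← 0.63·3.884 = 2.447
Arc 5: start y=0.000, vy=2.447 → t=0.489, apex=0.299, x_land=22.875, impact vy=-2.447
  bounce: vy ← 0.63·2.447 = 1.542
Arc 6: start y=0.000, vy=1.542 → t=0.308, apex=0.119, x_land=23.926, impact vy=-1.542
  bounce: vy ← 0.63·1.542 = 0.971

1 2.251 12.066 7.677
2 1.957 4.789 14.352
3 1.233 1.901 18.557
4 0.777 0.754 21.206
5 0.489 0.299 22.875
6 0.308 0.119 23.926
final: 23.926 0.971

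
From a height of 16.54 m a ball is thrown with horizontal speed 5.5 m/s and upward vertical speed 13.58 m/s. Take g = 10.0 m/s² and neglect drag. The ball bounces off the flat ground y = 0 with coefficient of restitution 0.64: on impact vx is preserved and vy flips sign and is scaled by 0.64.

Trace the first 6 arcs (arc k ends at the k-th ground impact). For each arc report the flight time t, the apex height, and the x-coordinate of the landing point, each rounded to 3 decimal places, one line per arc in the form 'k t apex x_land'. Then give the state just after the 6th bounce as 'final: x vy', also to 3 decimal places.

Arc 1: start y=16.540, vy=13.580 → t=3.628, apex=25.761, x_land=19.953, impact vy=-22.698
  bounce: vy ← 0.64·22.698 = 14.527
Arc 2: start y=0.000, vy=14.527 → t=2.905, apex=10.552, x_land=35.933, impact vy=-14.527
  bounce: vy ← 0.64·14.527 = 9.297
Arc 3: start y=0.000, vy=9.297 → t=1.859, apex=4.322, x_land=46.160, impact vy=-9.297
  bounce: vy ← 0.64·9.297 = 5.950
Arc 4: start y=0.000, vy=5.950 → t=1.190, apex=1.770, x_land=52.705, impact vy=-5.950
  bounce: vy ← 0.64·5.950 = 3.808
Arc 5: start y=0.000, vy=3.808 → t=0.762, apex=0.725, x_land=56.894, impact vy=-3.808
  bounce: vy ← 0.64·3.808 = 2.437
Arc 6: start y=0.000, vy=2.437 → t=0.487, apex=0.297, x_land=59.575, impact vy=-2.437
  bounce: vy ← 0.64·2.437 = 1.560

1 3.628 25.761 19.953
2 2.905 10.552 35.933
3 1.859 4.322 46.160
4 1.190 1.770 52.705
5 0.762 0.725 56.894
6 0.487 0.297 59.575
final: 59.575 1.560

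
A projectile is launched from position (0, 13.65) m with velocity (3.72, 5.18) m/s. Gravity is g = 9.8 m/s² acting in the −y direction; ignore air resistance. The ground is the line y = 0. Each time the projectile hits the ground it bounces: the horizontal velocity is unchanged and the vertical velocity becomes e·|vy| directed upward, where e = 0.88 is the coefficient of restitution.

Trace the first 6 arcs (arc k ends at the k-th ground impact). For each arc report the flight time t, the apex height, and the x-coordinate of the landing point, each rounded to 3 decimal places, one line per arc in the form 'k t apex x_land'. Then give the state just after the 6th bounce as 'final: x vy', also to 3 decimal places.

Arc 1: start y=13.650, vy=5.180 → t=2.279, apex=15.019, x_land=8.479, impact vy=-17.157
  bounce: vy ← 0.88·17.157 = 15.098
Arc 2: start y=0.000, vy=15.098 → t=3.081, apex=11.631, x_land=19.942, impact vy=-15.098
  bounce: vy ← 0.88·15.098 = 13.287
Arc 3: start y=0.000, vy=13.287 → t=2.712, apex=9.007, x_land=30.028, impact vy=-13.287
  bounce: vy ← 0.88·13.287 = 11.692
Arc 4: start y=0.000, vy=11.692 → t=2.386, apex=6.975, x_land=38.905, impact vy=-11.692
  bounce: vy ← 0.88·11.692 = 10.289
Arc 5: start y=0.000, vy=10.289 → t=2.100, apex=5.401, x_land=46.716, impact vy=-10.289
  bounce: vy ← 0.88·10.289 = 9.054
Arc 6: start y=0.000, vy=9.054 → t=1.848, apex=4.183, x_land=53.590, impact vy=-9.054
  bounce: vy ← 0.88·9.054 = 7.968

1 2.279 15.019 8.479
2 3.081 11.631 19.942
3 2.712 9.007 30.028
4 2.386 6.975 38.905
5 2.100 5.401 46.716
6 1.848 4.183 53.590
final: 53.590 7.968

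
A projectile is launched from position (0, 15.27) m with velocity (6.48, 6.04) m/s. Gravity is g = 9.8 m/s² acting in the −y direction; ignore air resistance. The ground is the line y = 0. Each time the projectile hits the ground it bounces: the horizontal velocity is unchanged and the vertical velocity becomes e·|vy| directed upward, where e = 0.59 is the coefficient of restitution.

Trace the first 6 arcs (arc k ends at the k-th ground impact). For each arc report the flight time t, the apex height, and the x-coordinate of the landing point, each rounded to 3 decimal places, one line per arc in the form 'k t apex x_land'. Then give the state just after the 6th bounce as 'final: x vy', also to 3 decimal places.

1 2.486 17.131 16.110
2 2.206 5.963 30.407
3 1.302 2.076 38.843
4 0.768 0.723 43.820
5 0.453 0.252 46.756
6 0.267 0.088 48.489
final: 48.489 0.773

Arc 1: start y=15.270, vy=6.040 → t=2.486, apex=17.131, x_land=16.110, impact vy=-18.324
  bounce: vy ← 0.59·18.324 = 10.811
Arc 2: start y=0.000, vy=10.811 → t=2.206, apex=5.963, x_land=30.407, impact vy=-10.811
  bounce: vy ← 0.59·10.811 = 6.379
Arc 3: start y=0.000, vy=6.379 → t=1.302, apex=2.076, x_land=38.843, impact vy=-6.379
  bounce: vy ← 0.59·6.379 = 3.763
Arc 4: start y=0.000, vy=3.763 → t=0.768, apex=0.723, x_land=43.820, impact vy=-3.763
  bounce: vy ← 0.59·3.763 = 2.220
Arc 5: start y=0.000, vy=2.220 → t=0.453, apex=0.252, x_land=46.756, impact vy=-2.220
  bounce: vy ← 0.59·2.220 = 1.310
Arc 6: start y=0.000, vy=1.310 → t=0.267, apex=0.088, x_land=48.489, impact vy=-1.310
  bounce: vy ← 0.59·1.310 = 0.773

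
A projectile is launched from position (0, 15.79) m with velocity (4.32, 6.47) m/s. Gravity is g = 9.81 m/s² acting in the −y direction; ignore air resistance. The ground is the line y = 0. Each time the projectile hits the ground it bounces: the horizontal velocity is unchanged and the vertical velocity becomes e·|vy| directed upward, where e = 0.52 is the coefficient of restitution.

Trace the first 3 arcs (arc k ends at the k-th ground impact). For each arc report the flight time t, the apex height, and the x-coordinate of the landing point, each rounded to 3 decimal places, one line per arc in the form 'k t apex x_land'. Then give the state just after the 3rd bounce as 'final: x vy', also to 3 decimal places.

1 2.571 17.924 11.107
2 1.988 4.847 19.696
3 1.034 1.311 24.162
final: 24.162 2.637

Arc 1: start y=15.790, vy=6.470 → t=2.571, apex=17.924, x_land=11.107, impact vy=-18.753
  bounce: vy ← 0.52·18.753 = 9.751
Arc 2: start y=0.000, vy=9.751 → t=1.988, apex=4.847, x_land=19.696, impact vy=-9.751
  bounce: vy ← 0.52·9.751 = 5.071
Arc 3: start y=0.000, vy=5.071 → t=1.034, apex=1.311, x_land=24.162, impact vy=-5.071
  bounce: vy ← 0.52·5.071 = 2.637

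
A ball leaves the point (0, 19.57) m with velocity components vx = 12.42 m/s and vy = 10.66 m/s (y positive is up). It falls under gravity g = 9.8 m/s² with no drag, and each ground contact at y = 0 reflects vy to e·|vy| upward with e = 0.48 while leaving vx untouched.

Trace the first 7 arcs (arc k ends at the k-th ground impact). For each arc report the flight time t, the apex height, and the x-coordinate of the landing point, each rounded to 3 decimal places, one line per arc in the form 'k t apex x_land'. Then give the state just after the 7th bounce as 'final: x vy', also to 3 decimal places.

1 3.363 25.368 41.769
2 2.184 5.845 68.899
3 1.048 1.347 81.921
4 0.503 0.310 88.171
5 0.242 0.071 91.171
6 0.116 0.016 92.611
7 0.056 0.004 93.303
final: 93.303 0.131

Arc 1: start y=19.570, vy=10.660 → t=3.363, apex=25.368, x_land=41.769, impact vy=-22.298
  bounce: vy ← 0.48·22.298 = 10.703
Arc 2: start y=0.000, vy=10.703 → t=2.184, apex=5.845, x_land=68.899, impact vy=-10.703
  bounce: vy ← 0.48·10.703 = 5.137
Arc 3: start y=0.000, vy=5.137 → t=1.048, apex=1.347, x_land=81.921, impact vy=-5.137
  bounce: vy ← 0.48·5.137 = 2.466
Arc 4: start y=0.000, vy=2.466 → t=0.503, apex=0.310, x_land=88.171, impact vy=-2.466
  bounce: vy ← 0.48·2.466 = 1.184
Arc 5: start y=0.000, vy=1.184 → t=0.242, apex=0.071, x_land=91.171, impact vy=-1.184
  bounce: vy ← 0.48·1.184 = 0.568
Arc 6: start y=0.000, vy=0.568 → t=0.116, apex=0.016, x_land=92.611, impact vy=-0.568
  bounce: vy ← 0.48·0.568 = 0.273
Arc 7: start y=0.000, vy=0.273 → t=0.056, apex=0.004, x_land=93.303, impact vy=-0.273
  bounce: vy ← 0.48·0.273 = 0.131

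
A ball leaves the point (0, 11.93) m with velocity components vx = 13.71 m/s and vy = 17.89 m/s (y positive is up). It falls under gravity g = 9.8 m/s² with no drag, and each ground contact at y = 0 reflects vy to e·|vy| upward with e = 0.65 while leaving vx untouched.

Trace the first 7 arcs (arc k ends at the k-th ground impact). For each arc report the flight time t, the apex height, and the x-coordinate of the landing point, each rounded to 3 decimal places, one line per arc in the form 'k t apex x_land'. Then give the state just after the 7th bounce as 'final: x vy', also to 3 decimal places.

Arc 1: start y=11.930, vy=17.890 → t=4.227, apex=28.259, x_land=57.952, impact vy=-23.535
  bounce: vy ← 0.65·23.535 = 15.298
Arc 2: start y=0.000, vy=15.298 → t=3.122, apex=11.940, x_land=100.754, impact vy=-15.298
  bounce: vy ← 0.65·15.298 = 9.943
Arc 3: start y=0.000, vy=9.943 → t=2.029, apex=5.044, x_land=128.575, impact vy=-9.943
  bounce: vy ← 0.65·9.943 = 6.463
Arc 4: start y=0.000, vy=6.463 → t=1.319, apex=2.131, x_land=146.659, impact vy=-6.463
  bounce: vy ← 0.65·6.463 = 4.201
Arc 5: start y=0.000, vy=4.201 → t=0.857, apex=0.900, x_land=158.414, impact vy=-4.201
  bounce: vy ← 0.65·4.201 = 2.731
Arc 6: start y=0.000, vy=2.731 → t=0.557, apex=0.380, x_land=166.054, impact vy=-2.731
  bounce: vy ← 0.65·2.731 = 1.775
Arc 7: start y=0.000, vy=1.775 → t=0.362, apex=0.161, x_land=171.020, impact vy=-1.775
  bounce: vy ← 0.65·1.775 = 1.154

1 4.227 28.259 57.952
2 3.122 11.940 100.754
3 2.029 5.044 128.575
4 1.319 2.131 146.659
5 0.857 0.900 158.414
6 0.557 0.380 166.054
7 0.362 0.161 171.020
final: 171.020 1.154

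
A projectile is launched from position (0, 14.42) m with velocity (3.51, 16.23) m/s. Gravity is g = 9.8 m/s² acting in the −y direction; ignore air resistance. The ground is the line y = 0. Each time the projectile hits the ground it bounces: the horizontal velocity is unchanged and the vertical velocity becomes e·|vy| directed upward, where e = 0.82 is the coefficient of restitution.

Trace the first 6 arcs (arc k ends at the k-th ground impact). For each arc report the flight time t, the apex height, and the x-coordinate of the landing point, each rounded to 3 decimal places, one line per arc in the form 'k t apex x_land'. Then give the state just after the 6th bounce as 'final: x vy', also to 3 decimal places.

Arc 1: start y=14.420, vy=16.230 → t=4.041, apex=27.859, x_land=14.182, impact vy=-23.368
  bounce: vy ← 0.82·23.368 = 19.161
Arc 2: start y=0.000, vy=19.161 → t=3.910, apex=18.733, x_land=27.908, impact vy=-19.161
  bounce: vy ← 0.82·19.161 = 15.712
Arc 3: start y=0.000, vy=15.712 → t=3.207, apex=12.596, x_land=39.163, impact vy=-15.712
  bounce: vy ← 0.82·15.712 = 12.884
Arc 4: start y=0.000, vy=12.884 → t=2.629, apex=8.469, x_land=48.393, impact vy=-12.884
  bounce: vy ← 0.82·12.884 = 10.565
Arc 5: start y=0.000, vy=10.565 → t=2.156, apex=5.695, x_land=55.961, impact vy=-10.565
  bounce: vy ← 0.82·10.565 = 8.663
Arc 6: start y=0.000, vy=8.663 → t=1.768, apex=3.829, x_land=62.166, impact vy=-8.663
  bounce: vy ← 0.82·8.663 = 7.104

1 4.041 27.859 14.182
2 3.910 18.733 27.908
3 3.207 12.596 39.163
4 2.629 8.469 48.393
5 2.156 5.695 55.961
6 1.768 3.829 62.166
final: 62.166 7.104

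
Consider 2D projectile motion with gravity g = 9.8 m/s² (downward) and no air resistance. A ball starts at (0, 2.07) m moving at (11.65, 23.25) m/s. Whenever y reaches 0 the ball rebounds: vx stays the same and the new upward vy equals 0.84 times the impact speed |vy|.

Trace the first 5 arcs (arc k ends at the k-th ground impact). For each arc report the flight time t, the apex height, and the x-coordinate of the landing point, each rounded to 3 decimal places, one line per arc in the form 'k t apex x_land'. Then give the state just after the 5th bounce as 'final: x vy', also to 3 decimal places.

1 4.832 29.650 56.297
2 4.133 20.921 104.441
3 3.471 14.762 144.883
4 2.916 10.416 178.853
5 2.449 7.349 207.389
final: 207.389 10.082

Arc 1: start y=2.070, vy=23.250 → t=4.832, apex=29.650, x_land=56.297, impact vy=-24.107
  bounce: vy ← 0.84·24.107 = 20.250
Arc 2: start y=0.000, vy=20.250 → t=4.133, apex=20.921, x_land=104.441, impact vy=-20.250
  bounce: vy ← 0.84·20.250 = 17.010
Arc 3: start y=0.000, vy=17.010 → t=3.471, apex=14.762, x_land=144.883, impact vy=-17.010
  bounce: vy ← 0.84·17.010 = 14.288
Arc 4: start y=0.000, vy=14.288 → t=2.916, apex=10.416, x_land=178.853, impact vy=-14.288
  bounce: vy ← 0.84·14.288 = 12.002
Arc 5: start y=0.000, vy=12.002 → t=2.449, apex=7.349, x_land=207.389, impact vy=-12.002
  bounce: vy ← 0.84·12.002 = 10.082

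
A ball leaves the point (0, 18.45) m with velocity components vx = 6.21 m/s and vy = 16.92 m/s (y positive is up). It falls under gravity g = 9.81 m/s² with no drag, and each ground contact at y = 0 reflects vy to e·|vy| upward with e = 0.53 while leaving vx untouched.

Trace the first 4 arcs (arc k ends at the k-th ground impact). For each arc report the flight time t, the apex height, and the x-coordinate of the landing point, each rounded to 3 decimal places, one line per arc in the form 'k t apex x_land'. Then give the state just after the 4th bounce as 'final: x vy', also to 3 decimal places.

1 4.320 33.042 26.828
2 2.751 9.281 43.913
3 1.458 2.607 52.968
4 0.773 0.732 57.767
final: 57.767 2.009

Arc 1: start y=18.450, vy=16.920 → t=4.320, apex=33.042, x_land=26.828, impact vy=-25.461
  bounce: vy ← 0.53·25.461 = 13.494
Arc 2: start y=0.000, vy=13.494 → t=2.751, apex=9.281, x_land=43.913, impact vy=-13.494
  bounce: vy ← 0.53·13.494 = 7.152
Arc 3: start y=0.000, vy=7.152 → t=1.458, apex=2.607, x_land=52.968, impact vy=-7.152
  bounce: vy ← 0.53·7.152 = 3.791
Arc 4: start y=0.000, vy=3.791 → t=0.773, apex=0.732, x_land=57.767, impact vy=-3.791
  bounce: vy ← 0.53·3.791 = 2.009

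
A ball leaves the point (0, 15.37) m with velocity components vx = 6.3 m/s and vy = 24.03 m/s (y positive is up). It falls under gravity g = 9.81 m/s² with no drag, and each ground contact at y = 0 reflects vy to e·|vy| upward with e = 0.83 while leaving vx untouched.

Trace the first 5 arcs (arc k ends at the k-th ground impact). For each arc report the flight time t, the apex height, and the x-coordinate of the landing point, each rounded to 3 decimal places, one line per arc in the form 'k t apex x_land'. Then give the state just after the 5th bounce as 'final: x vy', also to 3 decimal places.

1 5.472 44.801 34.472
2 5.017 30.864 66.078
3 4.164 21.262 92.312
4 3.456 14.647 114.085
5 2.869 10.091 132.157
final: 132.157 11.678

Arc 1: start y=15.370, vy=24.030 → t=5.472, apex=44.801, x_land=34.472, impact vy=-29.648
  bounce: vy ← 0.83·29.648 = 24.608
Arc 2: start y=0.000, vy=24.608 → t=5.017, apex=30.864, x_land=66.078, impact vy=-24.608
  bounce: vy ← 0.83·24.608 = 20.424
Arc 3: start y=0.000, vy=20.424 → t=4.164, apex=21.262, x_land=92.312, impact vy=-20.424
  bounce: vy ← 0.83·20.424 = 16.952
Arc 4: start y=0.000, vy=16.952 → t=3.456, apex=14.647, x_land=114.085, impact vy=-16.952
  bounce: vy ← 0.83·16.952 = 14.070
Arc 5: start y=0.000, vy=14.070 → t=2.869, apex=10.091, x_land=132.157, impact vy=-14.070
  bounce: vy ← 0.83·14.070 = 11.678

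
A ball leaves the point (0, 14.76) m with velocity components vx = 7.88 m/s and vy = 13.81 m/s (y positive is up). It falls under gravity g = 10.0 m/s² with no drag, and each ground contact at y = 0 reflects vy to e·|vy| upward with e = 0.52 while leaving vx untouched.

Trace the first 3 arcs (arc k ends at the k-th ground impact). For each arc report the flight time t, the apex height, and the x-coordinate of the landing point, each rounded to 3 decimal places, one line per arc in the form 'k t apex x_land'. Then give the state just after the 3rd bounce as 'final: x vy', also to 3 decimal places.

1 3.585 24.296 28.253
2 2.293 6.570 46.318
3 1.192 1.776 55.712
final: 55.712 3.099

Arc 1: start y=14.760, vy=13.810 → t=3.585, apex=24.296, x_land=28.253, impact vy=-22.044
  bounce: vy ← 0.52·22.044 = 11.463
Arc 2: start y=0.000, vy=11.463 → t=2.293, apex=6.570, x_land=46.318, impact vy=-11.463
  bounce: vy ← 0.52·11.463 = 5.961
Arc 3: start y=0.000, vy=5.961 → t=1.192, apex=1.776, x_land=55.712, impact vy=-5.961
  bounce: vy ← 0.52·5.961 = 3.099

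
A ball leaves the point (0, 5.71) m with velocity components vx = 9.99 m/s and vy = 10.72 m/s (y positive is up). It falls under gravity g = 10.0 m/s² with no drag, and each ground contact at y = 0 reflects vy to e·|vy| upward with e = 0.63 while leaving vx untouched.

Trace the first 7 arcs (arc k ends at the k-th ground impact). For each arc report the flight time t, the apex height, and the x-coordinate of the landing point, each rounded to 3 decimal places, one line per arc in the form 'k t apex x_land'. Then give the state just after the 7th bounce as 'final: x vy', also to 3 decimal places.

Arc 1: start y=5.710, vy=10.720 → t=2.586, apex=11.456, x_land=25.831, impact vy=-15.137
  bounce: vy ← 0.63·15.137 = 9.536
Arc 2: start y=0.000, vy=9.536 → t=1.907, apex=4.547, x_land=44.884, impact vy=-9.536
  bounce: vy ← 0.63·9.536 = 6.008
Arc 3: start y=0.000, vy=6.008 → t=1.202, apex=1.805, x_land=56.887, impact vy=-6.008
  bounce: vy ← 0.63·6.008 = 3.785
Arc 4: start y=0.000, vy=3.785 → t=0.757, apex=0.716, x_land=64.450, impact vy=-3.785
  bounce: vy ← 0.63·3.785 = 2.384
Arc 5: start y=0.000, vy=2.384 → t=0.477, apex=0.284, x_land=69.214, impact vy=-2.384
  bounce: vy ← 0.63·2.384 = 1.502
Arc 6: start y=0.000, vy=1.502 → t=0.300, apex=0.113, x_land=72.215, impact vy=-1.502
  bounce: vy ← 0.63·1.502 = 0.946
Arc 7: start y=0.000, vy=0.946 → t=0.189, apex=0.045, x_land=74.106, impact vy=-0.946
  bounce: vy ← 0.63·0.946 = 0.596

1 2.586 11.456 25.831
2 1.907 4.547 44.884
3 1.202 1.805 56.887
4 0.757 0.716 64.450
5 0.477 0.284 69.214
6 0.300 0.113 72.215
7 0.189 0.045 74.106
final: 74.106 0.596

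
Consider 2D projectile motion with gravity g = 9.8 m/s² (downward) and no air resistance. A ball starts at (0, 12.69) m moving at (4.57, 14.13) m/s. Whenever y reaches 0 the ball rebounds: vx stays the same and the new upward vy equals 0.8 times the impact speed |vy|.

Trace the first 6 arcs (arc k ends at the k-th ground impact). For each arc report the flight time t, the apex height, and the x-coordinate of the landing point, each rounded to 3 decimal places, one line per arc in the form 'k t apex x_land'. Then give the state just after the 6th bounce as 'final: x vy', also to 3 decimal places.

1 3.603 22.877 16.464
2 3.457 14.641 32.263
3 2.766 9.370 44.902
4 2.213 5.997 55.014
5 1.770 3.838 63.103
6 1.416 2.456 69.574
final: 69.574 5.551

Arc 1: start y=12.690, vy=14.130 → t=3.603, apex=22.877, x_land=16.464, impact vy=-21.175
  bounce: vy ← 0.8·21.175 = 16.940
Arc 2: start y=0.000, vy=16.940 → t=3.457, apex=14.641, x_land=32.263, impact vy=-16.940
  bounce: vy ← 0.8·16.940 = 13.552
Arc 3: start y=0.000, vy=13.552 → t=2.766, apex=9.370, x_land=44.902, impact vy=-13.552
  bounce: vy ← 0.8·13.552 = 10.842
Arc 4: start y=0.000, vy=10.842 → t=2.213, apex=5.997, x_land=55.014, impact vy=-10.842
  bounce: vy ← 0.8·10.842 = 8.673
Arc 5: start y=0.000, vy=8.673 → t=1.770, apex=3.838, x_land=63.103, impact vy=-8.673
  bounce: vy ← 0.8·8.673 = 6.939
Arc 6: start y=0.000, vy=6.939 → t=1.416, apex=2.456, x_land=69.574, impact vy=-6.939
  bounce: vy ← 0.8·6.939 = 5.551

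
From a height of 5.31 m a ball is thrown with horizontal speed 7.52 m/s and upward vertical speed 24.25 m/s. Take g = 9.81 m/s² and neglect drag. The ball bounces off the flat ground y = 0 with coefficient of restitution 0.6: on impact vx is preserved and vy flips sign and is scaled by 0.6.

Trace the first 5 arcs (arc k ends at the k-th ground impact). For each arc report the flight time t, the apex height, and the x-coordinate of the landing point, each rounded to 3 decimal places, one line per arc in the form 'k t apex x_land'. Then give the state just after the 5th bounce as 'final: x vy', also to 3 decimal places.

1 5.154 35.283 38.758
2 3.218 12.702 62.960
3 1.931 4.573 77.482
4 1.159 1.646 86.195
5 0.695 0.593 91.423
final: 91.423 2.046

Arc 1: start y=5.310, vy=24.250 → t=5.154, apex=35.283, x_land=38.758, impact vy=-26.311
  bounce: vy ← 0.6·26.311 = 15.786
Arc 2: start y=0.000, vy=15.786 → t=3.218, apex=12.702, x_land=62.960, impact vy=-15.786
  bounce: vy ← 0.6·15.786 = 9.472
Arc 3: start y=0.000, vy=9.472 → t=1.931, apex=4.573, x_land=77.482, impact vy=-9.472
  bounce: vy ← 0.6·9.472 = 5.683
Arc 4: start y=0.000, vy=5.683 → t=1.159, apex=1.646, x_land=86.195, impact vy=-5.683
  bounce: vy ← 0.6·5.683 = 3.410
Arc 5: start y=0.000, vy=3.410 → t=0.695, apex=0.593, x_land=91.423, impact vy=-3.410
  bounce: vy ← 0.6·3.410 = 2.046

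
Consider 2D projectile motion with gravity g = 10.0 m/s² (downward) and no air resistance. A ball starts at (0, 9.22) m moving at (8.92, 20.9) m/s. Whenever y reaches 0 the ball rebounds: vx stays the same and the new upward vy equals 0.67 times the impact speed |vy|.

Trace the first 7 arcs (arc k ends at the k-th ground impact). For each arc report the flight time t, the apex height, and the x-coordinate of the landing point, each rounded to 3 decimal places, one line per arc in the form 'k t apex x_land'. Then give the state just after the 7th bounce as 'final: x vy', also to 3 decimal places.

Arc 1: start y=9.220, vy=20.900 → t=4.582, apex=31.060, x_land=40.875, impact vy=-24.924
  bounce: vy ← 0.67·24.924 = 16.699
Arc 2: start y=0.000, vy=16.699 → t=3.340, apex=13.943, x_land=70.666, impact vy=-16.699
  bounce: vy ← 0.67·16.699 = 11.188
Arc 3: start y=0.000, vy=11.188 → t=2.238, apex=6.259, x_land=90.626, impact vy=-11.188
  bounce: vy ← 0.67·11.188 = 7.496
Arc 4: start y=0.000, vy=7.496 → t=1.499, apex=2.810, x_land=104.000, impact vy=-7.496
  bounce: vy ← 0.67·7.496 = 5.022
Arc 5: start y=0.000, vy=5.022 → t=1.004, apex=1.261, x_land=112.960, impact vy=-5.022
  bounce: vy ← 0.67·5.022 = 3.365
Arc 6: start y=0.000, vy=3.365 → t=0.673, apex=0.566, x_land=118.963, impact vy=-3.365
  bounce: vy ← 0.67·3.365 = 2.255
Arc 7: start y=0.000, vy=2.255 → t=0.451, apex=0.254, x_land=122.985, impact vy=-2.255
  bounce: vy ← 0.67·2.255 = 1.511

1 4.582 31.060 40.875
2 3.340 13.943 70.666
3 2.238 6.259 90.626
4 1.499 2.810 104.000
5 1.004 1.261 112.960
6 0.673 0.566 118.963
7 0.451 0.254 122.985
final: 122.985 1.511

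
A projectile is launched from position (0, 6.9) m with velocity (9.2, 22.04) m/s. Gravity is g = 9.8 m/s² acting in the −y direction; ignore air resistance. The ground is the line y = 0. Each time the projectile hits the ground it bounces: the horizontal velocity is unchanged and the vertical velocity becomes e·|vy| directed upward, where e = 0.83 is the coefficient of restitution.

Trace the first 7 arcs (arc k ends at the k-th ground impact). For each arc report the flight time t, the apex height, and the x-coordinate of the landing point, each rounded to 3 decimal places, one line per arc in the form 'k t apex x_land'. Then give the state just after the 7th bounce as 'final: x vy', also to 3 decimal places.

1 4.792 31.684 44.085
2 4.221 21.827 82.919
3 3.504 15.037 115.152
4 2.908 10.359 141.905
5 2.414 7.136 164.110
6 2.003 4.916 182.540
7 1.663 3.387 197.837
final: 197.837 6.762

Arc 1: start y=6.900, vy=22.040 → t=4.792, apex=31.684, x_land=44.085, impact vy=-24.920
  bounce: vy ← 0.83·24.920 = 20.684
Arc 2: start y=0.000, vy=20.684 → t=4.221, apex=21.827, x_land=82.919, impact vy=-20.684
  bounce: vy ← 0.83·20.684 = 17.167
Arc 3: start y=0.000, vy=17.167 → t=3.504, apex=15.037, x_land=115.152, impact vy=-17.167
  bounce: vy ← 0.83·17.167 = 14.249
Arc 4: start y=0.000, vy=14.249 → t=2.908, apex=10.359, x_land=141.905, impact vy=-14.249
  bounce: vy ← 0.83·14.249 = 11.827
Arc 5: start y=0.000, vy=11.827 → t=2.414, apex=7.136, x_land=164.110, impact vy=-11.827
  bounce: vy ← 0.83·11.827 = 9.816
Arc 6: start y=0.000, vy=9.816 → t=2.003, apex=4.916, x_land=182.540, impact vy=-9.816
  bounce: vy ← 0.83·9.816 = 8.147
Arc 7: start y=0.000, vy=8.147 → t=1.663, apex=3.387, x_land=197.837, impact vy=-8.147
  bounce: vy ← 0.83·8.147 = 6.762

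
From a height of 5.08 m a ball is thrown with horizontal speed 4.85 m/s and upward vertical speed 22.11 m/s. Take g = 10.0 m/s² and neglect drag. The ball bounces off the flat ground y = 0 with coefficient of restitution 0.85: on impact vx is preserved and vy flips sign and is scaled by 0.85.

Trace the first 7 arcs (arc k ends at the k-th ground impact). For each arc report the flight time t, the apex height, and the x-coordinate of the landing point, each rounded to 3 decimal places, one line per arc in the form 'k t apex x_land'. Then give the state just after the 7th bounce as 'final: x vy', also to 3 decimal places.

Arc 1: start y=5.080, vy=22.110 → t=4.641, apex=29.523, x_land=22.508, impact vy=-24.299
  bounce: vy ← 0.85·24.299 = 20.654
Arc 2: start y=0.000, vy=20.654 → t=4.131, apex=21.330, x_land=42.543, impact vy=-20.654
  bounce: vy ← 0.85·20.654 = 17.556
Arc 3: start y=0.000, vy=17.556 → t=3.511, apex=15.411, x_land=59.573, impact vy=-17.556
  bounce: vy ← 0.85·17.556 = 14.923
Arc 4: start y=0.000, vy=14.923 → t=2.985, apex=11.134, x_land=74.048, impact vy=-14.923
  bounce: vy ← 0.85·14.923 = 12.684
Arc 5: start y=0.000, vy=12.684 → t=2.537, apex=8.045, x_land=86.352, impact vy=-12.684
  bounce: vy ← 0.85·12.684 = 10.782
Arc 6: start y=0.000, vy=10.782 → t=2.156, apex=5.812, x_land=96.810, impact vy=-10.782
  bounce: vy ← 0.85·10.782 = 9.164
Arc 7: start y=0.000, vy=9.164 → t=1.833, apex=4.199, x_land=105.699, impact vy=-9.164
  bounce: vy ← 0.85·9.164 = 7.790

1 4.641 29.523 22.508
2 4.131 21.330 42.543
3 3.511 15.411 59.573
4 2.985 11.134 74.048
5 2.537 8.045 86.352
6 2.156 5.812 96.810
7 1.833 4.199 105.699
final: 105.699 7.790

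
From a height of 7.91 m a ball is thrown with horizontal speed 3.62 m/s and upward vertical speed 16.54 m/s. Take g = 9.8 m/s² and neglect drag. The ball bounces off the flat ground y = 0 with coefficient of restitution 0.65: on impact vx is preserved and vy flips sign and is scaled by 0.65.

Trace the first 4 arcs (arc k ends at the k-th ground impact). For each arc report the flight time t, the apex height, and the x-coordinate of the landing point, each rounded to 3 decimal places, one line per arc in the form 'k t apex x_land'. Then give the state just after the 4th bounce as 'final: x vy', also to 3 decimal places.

1 3.800 21.868 13.757
2 2.746 9.239 23.699
3 1.785 3.904 30.161
4 1.160 1.649 34.361
final: 34.361 3.696

Arc 1: start y=7.910, vy=16.540 → t=3.800, apex=21.868, x_land=13.757, impact vy=-20.703
  bounce: vy ← 0.65·20.703 = 13.457
Arc 2: start y=0.000, vy=13.457 → t=2.746, apex=9.239, x_land=23.699, impact vy=-13.457
  bounce: vy ← 0.65·13.457 = 8.747
Arc 3: start y=0.000, vy=8.747 → t=1.785, apex=3.904, x_land=30.161, impact vy=-8.747
  bounce: vy ← 0.65·8.747 = 5.686
Arc 4: start y=0.000, vy=5.686 → t=1.160, apex=1.649, x_land=34.361, impact vy=-5.686
  bounce: vy ← 0.65·5.686 = 3.696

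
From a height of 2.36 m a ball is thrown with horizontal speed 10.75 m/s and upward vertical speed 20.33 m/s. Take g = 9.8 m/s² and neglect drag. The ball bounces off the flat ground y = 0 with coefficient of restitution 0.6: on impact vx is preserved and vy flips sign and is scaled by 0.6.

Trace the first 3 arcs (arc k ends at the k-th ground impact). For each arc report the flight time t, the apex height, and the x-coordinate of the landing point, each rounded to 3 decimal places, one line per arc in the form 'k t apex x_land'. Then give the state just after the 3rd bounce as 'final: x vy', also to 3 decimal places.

1 4.262 23.447 45.816
2 2.625 8.441 74.035
3 1.575 3.039 90.966
final: 90.966 4.630

Arc 1: start y=2.360, vy=20.330 → t=4.262, apex=23.447, x_land=45.816, impact vy=-21.437
  bounce: vy ← 0.6·21.437 = 12.862
Arc 2: start y=0.000, vy=12.862 → t=2.625, apex=8.441, x_land=74.035, impact vy=-12.862
  bounce: vy ← 0.6·12.862 = 7.717
Arc 3: start y=0.000, vy=7.717 → t=1.575, apex=3.039, x_land=90.966, impact vy=-7.717
  bounce: vy ← 0.6·7.717 = 4.630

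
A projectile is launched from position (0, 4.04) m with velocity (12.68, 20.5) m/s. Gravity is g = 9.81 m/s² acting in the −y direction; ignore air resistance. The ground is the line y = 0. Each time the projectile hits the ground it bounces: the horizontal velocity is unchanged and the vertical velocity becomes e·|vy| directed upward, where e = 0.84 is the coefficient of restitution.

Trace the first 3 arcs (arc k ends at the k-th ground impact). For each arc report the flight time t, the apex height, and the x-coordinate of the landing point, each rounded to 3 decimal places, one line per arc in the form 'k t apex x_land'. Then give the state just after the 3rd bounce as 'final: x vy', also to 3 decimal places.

Arc 1: start y=4.040, vy=20.500 → t=4.368, apex=25.459, x_land=55.386, impact vy=-22.350
  bounce: vy ← 0.84·22.350 = 18.774
Arc 2: start y=0.000, vy=18.774 → t=3.827, apex=17.964, x_land=103.919, impact vy=-18.774
  bounce: vy ← 0.84·18.774 = 15.770
Arc 3: start y=0.000, vy=15.770 → t=3.215, apex=12.676, x_land=144.686, impact vy=-15.770
  bounce: vy ← 0.84·15.770 = 13.247

1 4.368 25.459 55.386
2 3.827 17.964 103.919
3 3.215 12.676 144.686
final: 144.686 13.247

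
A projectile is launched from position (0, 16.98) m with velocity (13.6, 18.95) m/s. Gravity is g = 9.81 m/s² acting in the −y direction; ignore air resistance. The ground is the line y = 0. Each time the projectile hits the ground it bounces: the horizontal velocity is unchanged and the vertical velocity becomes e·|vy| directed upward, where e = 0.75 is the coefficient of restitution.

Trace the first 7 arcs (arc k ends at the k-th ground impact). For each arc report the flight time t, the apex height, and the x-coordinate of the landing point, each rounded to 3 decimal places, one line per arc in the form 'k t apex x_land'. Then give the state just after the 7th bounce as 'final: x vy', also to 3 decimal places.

Arc 1: start y=16.980, vy=18.950 → t=4.614, apex=35.283, x_land=62.747, impact vy=-26.311
  bounce: vy ← 0.75·26.311 = 19.733
Arc 2: start y=0.000, vy=19.733 → t=4.023, apex=19.847, x_land=117.460, impact vy=-19.733
  bounce: vy ← 0.75·19.733 = 14.800
Arc 3: start y=0.000, vy=14.800 → t=3.017, apex=11.164, x_land=158.495, impact vy=-14.800
  bounce: vy ← 0.75·14.800 = 11.100
Arc 4: start y=0.000, vy=11.100 → t=2.263, apex=6.280, x_land=189.271, impact vy=-11.100
  bounce: vy ← 0.75·11.100 = 8.325
Arc 5: start y=0.000, vy=8.325 → t=1.697, apex=3.532, x_land=212.353, impact vy=-8.325
  bounce: vy ← 0.75·8.325 = 6.244
Arc 6: start y=0.000, vy=6.244 → t=1.273, apex=1.987, x_land=229.665, impact vy=-6.244
  bounce: vy ← 0.75·6.244 = 4.683
Arc 7: start y=0.000, vy=4.683 → t=0.955, apex=1.118, x_land=242.649, impact vy=-4.683
  bounce: vy ← 0.75·4.683 = 3.512

1 4.614 35.283 62.747
2 4.023 19.847 117.460
3 3.017 11.164 158.495
4 2.263 6.280 189.271
5 1.697 3.532 212.353
6 1.273 1.987 229.665
7 0.955 1.118 242.649
final: 242.649 3.512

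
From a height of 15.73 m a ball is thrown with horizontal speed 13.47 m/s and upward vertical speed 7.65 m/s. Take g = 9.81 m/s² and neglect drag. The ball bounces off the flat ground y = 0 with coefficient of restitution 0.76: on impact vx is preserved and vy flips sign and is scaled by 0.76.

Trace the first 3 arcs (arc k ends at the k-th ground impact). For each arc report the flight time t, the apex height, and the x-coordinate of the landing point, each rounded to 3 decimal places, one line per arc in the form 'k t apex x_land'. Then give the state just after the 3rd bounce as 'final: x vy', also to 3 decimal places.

Arc 1: start y=15.730, vy=7.650 → t=2.733, apex=18.713, x_land=36.814, impact vy=-19.161
  bounce: vy ← 0.76·19.161 = 14.562
Arc 2: start y=0.000, vy=14.562 → t=2.969, apex=10.809, x_land=76.805, impact vy=-14.562
  bounce: vy ← 0.76·14.562 = 11.067
Arc 3: start y=0.000, vy=11.067 → t=2.256, apex=6.243, x_land=107.198, impact vy=-11.067
  bounce: vy ← 0.76·11.067 = 8.411

1 2.733 18.713 36.814
2 2.969 10.809 76.805
3 2.256 6.243 107.198
final: 107.198 8.411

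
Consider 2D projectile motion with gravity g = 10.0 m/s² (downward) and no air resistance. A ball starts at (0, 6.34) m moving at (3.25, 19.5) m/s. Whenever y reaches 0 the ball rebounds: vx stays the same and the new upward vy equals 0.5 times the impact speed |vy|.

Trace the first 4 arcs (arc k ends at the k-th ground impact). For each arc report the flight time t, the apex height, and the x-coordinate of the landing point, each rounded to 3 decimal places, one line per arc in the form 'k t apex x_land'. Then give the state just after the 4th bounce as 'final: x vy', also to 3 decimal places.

1 4.202 25.352 13.656
2 2.252 6.338 20.974
3 1.126 1.585 24.633
4 0.563 0.396 26.463
final: 26.463 1.407

Arc 1: start y=6.340, vy=19.500 → t=4.202, apex=25.352, x_land=13.656, impact vy=-22.518
  bounce: vy ← 0.5·22.518 = 11.259
Arc 2: start y=0.000, vy=11.259 → t=2.252, apex=6.338, x_land=20.974, impact vy=-11.259
  bounce: vy ← 0.5·11.259 = 5.629
Arc 3: start y=0.000, vy=5.629 → t=1.126, apex=1.585, x_land=24.633, impact vy=-5.629
  bounce: vy ← 0.5·5.629 = 2.815
Arc 4: start y=0.000, vy=2.815 → t=0.563, apex=0.396, x_land=26.463, impact vy=-2.815
  bounce: vy ← 0.5·2.815 = 1.407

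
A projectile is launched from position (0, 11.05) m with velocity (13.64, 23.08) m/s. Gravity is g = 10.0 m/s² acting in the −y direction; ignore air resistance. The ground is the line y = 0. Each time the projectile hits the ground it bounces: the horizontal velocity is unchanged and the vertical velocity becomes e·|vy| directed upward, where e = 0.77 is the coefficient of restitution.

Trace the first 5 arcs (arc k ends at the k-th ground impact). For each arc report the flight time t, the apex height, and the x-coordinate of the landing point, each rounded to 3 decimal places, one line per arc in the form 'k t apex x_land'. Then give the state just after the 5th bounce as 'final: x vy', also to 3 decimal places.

Arc 1: start y=11.050, vy=23.080 → t=5.053, apex=37.684, x_land=68.927, impact vy=-27.453
  bounce: vy ← 0.77·27.453 = 21.139
Arc 2: start y=0.000, vy=21.139 → t=4.228, apex=22.343, x_land=126.595, impact vy=-21.139
  bounce: vy ← 0.77·21.139 = 16.277
Arc 3: start y=0.000, vy=16.277 → t=3.255, apex=13.247, x_land=170.999, impact vy=-16.277
  bounce: vy ← 0.77·16.277 = 12.533
Arc 4: start y=0.000, vy=12.533 → t=2.507, apex=7.854, x_land=205.190, impact vy=-12.533
  bounce: vy ← 0.77·12.533 = 9.651
Arc 5: start y=0.000, vy=9.651 → t=1.930, apex=4.657, x_land=231.517, impact vy=-9.651
  bounce: vy ← 0.77·9.651 = 7.431

1 5.053 37.684 68.927
2 4.228 22.343 126.595
3 3.255 13.247 170.999
4 2.507 7.854 205.190
5 1.930 4.657 231.517
final: 231.517 7.431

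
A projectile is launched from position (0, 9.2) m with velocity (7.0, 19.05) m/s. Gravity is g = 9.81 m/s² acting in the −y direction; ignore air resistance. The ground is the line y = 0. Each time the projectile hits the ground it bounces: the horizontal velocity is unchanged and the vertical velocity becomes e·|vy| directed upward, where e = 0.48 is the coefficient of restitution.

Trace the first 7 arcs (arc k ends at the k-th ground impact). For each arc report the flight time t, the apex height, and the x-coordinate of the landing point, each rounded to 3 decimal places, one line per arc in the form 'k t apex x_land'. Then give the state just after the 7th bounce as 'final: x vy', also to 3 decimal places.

Arc 1: start y=9.200, vy=19.050 → t=4.318, apex=27.697, x_land=30.227, impact vy=-23.311
  bounce: vy ← 0.48·23.311 = 11.189
Arc 2: start y=0.000, vy=11.189 → t=2.281, apex=6.381, x_land=46.196, impact vy=-11.189
  bounce: vy ← 0.48·11.189 = 5.371
Arc 3: start y=0.000, vy=5.371 → t=1.095, apex=1.470, x_land=53.860, impact vy=-5.371
  bounce: vy ← 0.48·5.371 = 2.578
Arc 4: start y=0.000, vy=2.578 → t=0.526, apex=0.339, x_land=57.540, impact vy=-2.578
  bounce: vy ← 0.48·2.578 = 1.237
Arc 5: start y=0.000, vy=1.237 → t=0.252, apex=0.078, x_land=59.305, impact vy=-1.237
  bounce: vy ← 0.48·1.237 = 0.594
Arc 6: start y=0.000, vy=0.594 → t=0.121, apex=0.018, x_land=60.153, impact vy=-0.594
  bounce: vy ← 0.48·0.594 = 0.285
Arc 7: start y=0.000, vy=0.285 → t=0.058, apex=0.004, x_land=60.560, impact vy=-0.285
  bounce: vy ← 0.48·0.285 = 0.137

1 4.318 27.697 30.227
2 2.281 6.381 46.196
3 1.095 1.470 53.860
4 0.526 0.339 57.540
5 0.252 0.078 59.305
6 0.121 0.018 60.153
7 0.058 0.004 60.560
final: 60.560 0.137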